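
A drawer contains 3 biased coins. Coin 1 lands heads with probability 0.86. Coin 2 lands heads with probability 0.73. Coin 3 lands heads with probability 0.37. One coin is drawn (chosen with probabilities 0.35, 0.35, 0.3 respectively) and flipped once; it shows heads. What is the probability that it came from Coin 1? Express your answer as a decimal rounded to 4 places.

Tabulate prior·likelihood by source: [1] prior 0.35, lik 0.86, product 0.3010; [2] prior 0.35, lik 0.73, product 0.2555; [3] prior 0.3, lik 0.37, product 0.1110.
Normalizing constant = 0.66750; the posterior for Coin 1 is its product over the sum, 0.3010/0.66750 = 0.4509.

Posterior probability ≈ 0.4509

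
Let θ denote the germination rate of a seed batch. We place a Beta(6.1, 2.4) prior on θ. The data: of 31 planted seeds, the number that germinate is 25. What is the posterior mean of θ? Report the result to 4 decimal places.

Posterior mean ≈ 0.7873

Observing 25 successes and 6 failures updates Beta(6.1, 2.4) by adding the success and failure counts to the two shape parameters: α = 6.1+25 = 31.1, β = 2.4+6 = 8.4.
E[θ | data] = 31.1/(31.1+8.4) = 0.7873.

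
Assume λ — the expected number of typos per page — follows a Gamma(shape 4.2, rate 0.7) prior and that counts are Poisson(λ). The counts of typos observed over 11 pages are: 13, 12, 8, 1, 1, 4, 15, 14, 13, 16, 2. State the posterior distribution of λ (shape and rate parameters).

Posterior: Gamma(shape=103.2, rate=11.7)

The Poisson likelihood adds the total count to the shape and the number of exposure periods to the rate. Here ∑xᵢ = 99 and n = 11, so shape 4.2→103.2 and rate 0.7→11.7.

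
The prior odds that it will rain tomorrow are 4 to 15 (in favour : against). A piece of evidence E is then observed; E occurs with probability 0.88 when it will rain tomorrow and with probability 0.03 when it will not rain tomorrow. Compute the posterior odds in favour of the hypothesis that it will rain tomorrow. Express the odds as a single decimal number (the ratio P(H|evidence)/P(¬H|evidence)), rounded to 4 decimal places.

Prior odds = 4/15 = 0.26667. In log-odds, ln(0.26667) = -1.3218.
Add log likelihood ratio: ln(29.333) = 3.3787.
Posterior log-odds = 2.0570, so posterior odds = exp(2.0570) = 7.8222.

Posterior odds ≈ 7.8222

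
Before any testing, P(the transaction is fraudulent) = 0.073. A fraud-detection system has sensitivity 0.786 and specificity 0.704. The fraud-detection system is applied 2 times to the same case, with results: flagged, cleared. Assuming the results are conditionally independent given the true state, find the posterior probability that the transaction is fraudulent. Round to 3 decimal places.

Posterior P(H) ≈ 0.060

Let H be the event that the transaction is fraudulent; start with P(H) = 0.073. P('flagged'|H) = 0.786, P('flagged'|¬H) = 0.296.
Update on result 1 ('flagged'): P(H) ← 0.786·0.0730 / (0.786·0.0730 + 0.296·0.9270) = 0.057378/0.33177 = 0.1729.
Update on result 2 ('cleared'): P(H) ← 0.214·0.1729 / (0.214·0.1729 + 0.704·0.8271) = 0.037010/0.61926 = 0.0598.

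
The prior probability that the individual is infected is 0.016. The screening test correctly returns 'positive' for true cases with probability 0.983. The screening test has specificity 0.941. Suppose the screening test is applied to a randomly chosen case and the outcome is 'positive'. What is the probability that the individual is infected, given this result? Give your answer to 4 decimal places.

Let H be the event that the individual is infected. P(H) = 0.016, so P(¬H) = 0.984. With E the 'positive' result, P(E|H) = 0.983 and P(E|¬H) = 0.059.
P(E) = 0.983·0.016 + 0.059·0.984 = 0.015728 + 0.058056 = 0.073784.
By Bayes' theorem, P(H|E) = 0.015728 / 0.073784 = 0.2132.

P(H | E) ≈ 0.2132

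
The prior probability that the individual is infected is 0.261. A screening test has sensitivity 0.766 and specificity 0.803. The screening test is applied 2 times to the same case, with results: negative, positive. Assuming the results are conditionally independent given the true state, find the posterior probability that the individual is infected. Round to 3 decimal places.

Posterior P(H) ≈ 0.286

Let H be the event that the individual is infected; start with P(H) = 0.261. P('positive'|H) = 0.766, P('positive'|¬H) = 0.197.
Update on result 1 ('negative'): P(H) ← 0.234·0.2610 / (0.234·0.2610 + 0.803·0.7390) = 0.061074/0.65449 = 0.0933.
Update on result 2 ('positive'): P(H) ← 0.766·0.0933 / (0.766·0.0933 + 0.197·0.9067) = 0.071479/0.25010 = 0.2858.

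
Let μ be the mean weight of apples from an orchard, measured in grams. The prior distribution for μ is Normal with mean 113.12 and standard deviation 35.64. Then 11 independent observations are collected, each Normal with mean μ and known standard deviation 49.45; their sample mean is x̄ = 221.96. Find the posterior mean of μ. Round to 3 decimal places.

Prior precision 1/τ₀² = 1/35.64² = 0.00078727; data precision n/σ² = 11/49.45² = 0.00449842.
Posterior precision = 0.00078727 + 0.00449842 = 0.00528569.
Posterior mean = (0.00078727·113.12 + 0.00449842·221.96) / 0.00528569 = 205.749.

Posterior mean ≈ 205.749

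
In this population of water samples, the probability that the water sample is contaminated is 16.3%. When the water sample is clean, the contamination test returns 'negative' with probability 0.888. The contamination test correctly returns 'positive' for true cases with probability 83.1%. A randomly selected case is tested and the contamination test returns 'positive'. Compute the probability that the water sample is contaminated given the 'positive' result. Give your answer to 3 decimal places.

Let H be the event that the water sample is contaminated. P(H) = 0.163, so P(¬H) = 0.837. With E the 'positive' result, P(E|H) = 0.831 and P(E|¬H) = 0.112.
P(E) = 0.831·0.163 + 0.112·0.837 = 0.13545 + 0.093744 = 0.22920.
By Bayes' theorem, P(H|E) = 0.13545 / 0.22920 = 0.591.

P(H | E) ≈ 0.591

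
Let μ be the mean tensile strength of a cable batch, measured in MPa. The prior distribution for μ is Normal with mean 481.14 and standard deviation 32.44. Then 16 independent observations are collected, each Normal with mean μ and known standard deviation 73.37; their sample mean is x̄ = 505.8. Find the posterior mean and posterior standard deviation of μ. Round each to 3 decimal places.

Posterior mean ≈ 499.826; posterior SD ≈ 15.967

Prior precision 1/τ₀² = 1/32.44² = 0.00095025; data precision n/σ² = 16/73.37² = 0.00297223.
Posterior precision = 0.00095025 + 0.00297223 = 0.00392248, giving posterior SD = 1/√0.00392248 = 15.967.
Posterior mean = (0.00095025·481.14 + 0.00297223·505.8) / 0.00392248 = 499.826.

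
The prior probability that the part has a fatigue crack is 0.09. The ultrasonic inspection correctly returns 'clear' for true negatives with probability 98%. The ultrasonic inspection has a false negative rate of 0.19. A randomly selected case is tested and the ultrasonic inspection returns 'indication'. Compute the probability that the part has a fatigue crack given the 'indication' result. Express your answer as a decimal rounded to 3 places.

Write H for 'the part has a fatigue crack'. Prior odds H:¬H = 0.09/0.91 = 0.098901. For the 'indication' outcome, the likelihood ratio is 0.81/0.02 = 40.500.
Posterior odds = 0.098901 × 40.500 = 4.0055, so P(H|E) = 4.0055/(1+4.0055) = 0.800.

P(H | E) ≈ 0.800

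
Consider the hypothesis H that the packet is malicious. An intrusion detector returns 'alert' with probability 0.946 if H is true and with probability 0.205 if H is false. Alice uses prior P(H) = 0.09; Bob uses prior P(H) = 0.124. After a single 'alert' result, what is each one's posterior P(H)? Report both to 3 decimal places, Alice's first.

The likelihood ratio for an 'alert' result is 0.946/0.205 = 4.6146.
Alice: prior odds 0.09/0.91 = 0.098901; posterior odds 0.45639; posterior probability 0.313.
Bob: prior odds 0.124/0.876 = 0.14155; posterior odds 0.65321; posterior probability 0.395.

Alice: 0.313; Bob: 0.395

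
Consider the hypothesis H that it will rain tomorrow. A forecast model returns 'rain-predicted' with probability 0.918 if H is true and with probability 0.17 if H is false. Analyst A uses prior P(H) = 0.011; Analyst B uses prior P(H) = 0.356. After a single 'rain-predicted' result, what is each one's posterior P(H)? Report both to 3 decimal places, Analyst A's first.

The likelihood ratio for a 'rain-predicted' result is 0.918/0.17 = 5.4000.
Analyst A: prior odds 0.011/0.989 = 0.011122; posterior odds 0.060061; posterior probability 0.057.
Analyst B: prior odds 0.356/0.644 = 0.55280; posterior odds 2.9851; posterior probability 0.749.

Analyst A: 0.057; Analyst B: 0.749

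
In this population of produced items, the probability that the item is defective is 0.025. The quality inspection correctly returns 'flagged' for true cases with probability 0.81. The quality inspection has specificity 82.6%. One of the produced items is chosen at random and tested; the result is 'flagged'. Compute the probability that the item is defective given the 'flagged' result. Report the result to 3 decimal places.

P(H | E) ≈ 0.107

Let H be the event that the item is defective. P(H) = 0.025, so P(¬H) = 0.975. With E the 'flagged' result, P(E|H) = 0.81 and P(E|¬H) = 0.174.
P(E) = 0.81·0.025 + 0.174·0.975 = 0.020250 + 0.16965 = 0.18990.
By Bayes' theorem, P(H|E) = 0.020250 / 0.18990 = 0.107.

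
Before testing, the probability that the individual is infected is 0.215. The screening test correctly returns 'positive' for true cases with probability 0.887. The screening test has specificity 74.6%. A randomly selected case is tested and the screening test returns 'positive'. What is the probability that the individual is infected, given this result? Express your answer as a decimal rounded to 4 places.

P(H | E) ≈ 0.4889

Let H be the event that the individual is infected. P(H) = 0.215, so P(¬H) = 0.785. With E the 'positive' result, P(E|H) = 0.887 and P(E|¬H) = 0.254.
P(E) = 0.887·0.215 + 0.254·0.785 = 0.19070 + 0.19939 = 0.39009.
By Bayes' theorem, P(H|E) = 0.19070 / 0.39009 = 0.4889.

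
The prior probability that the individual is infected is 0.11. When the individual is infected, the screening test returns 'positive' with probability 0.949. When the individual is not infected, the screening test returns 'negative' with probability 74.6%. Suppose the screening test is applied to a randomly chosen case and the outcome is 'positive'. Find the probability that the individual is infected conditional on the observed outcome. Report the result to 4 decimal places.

P(H | E) ≈ 0.3159

Let H be the event that the individual is infected. P(H) = 0.11, so P(¬H) = 0.89. With E the 'positive' result, P(E|H) = 0.949 and P(E|¬H) = 0.254.
P(E) = 0.949·0.11 + 0.254·0.89 = 0.10439 + 0.22606 = 0.33045.
By Bayes' theorem, P(H|E) = 0.10439 / 0.33045 = 0.3159.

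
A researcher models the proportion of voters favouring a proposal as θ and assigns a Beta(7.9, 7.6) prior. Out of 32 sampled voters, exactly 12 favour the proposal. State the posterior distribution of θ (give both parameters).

Observing 12 successes and 20 failures updates Beta(7.9, 7.6) by adding the success and failure counts to the two shape parameters: α = 7.9+12 = 19.9, β = 7.6+20 = 27.6.

Posterior: Beta(19.9, 27.6)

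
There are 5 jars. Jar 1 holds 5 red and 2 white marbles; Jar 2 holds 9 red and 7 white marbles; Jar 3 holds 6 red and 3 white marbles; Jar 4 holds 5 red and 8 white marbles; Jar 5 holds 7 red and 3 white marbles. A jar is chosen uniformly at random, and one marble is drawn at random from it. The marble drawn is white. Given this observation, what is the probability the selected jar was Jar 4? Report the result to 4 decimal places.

Posterior probability ≈ 0.3121

Tabulate prior·likelihood by source: [1] prior 0.2, lik 0.2857, product 0.05714; [2] prior 0.2, lik 0.4375, product 0.08750; [3] prior 0.2, lik 0.3333, product 0.06667; [4] prior 0.2, lik 0.6154, product 0.1231; [5] prior 0.2, lik 0.3, product 0.06000.
Normalizing constant = 0.39439; the posterior for Jar 4 is its product over the sum, 0.1231/0.39439 = 0.3121.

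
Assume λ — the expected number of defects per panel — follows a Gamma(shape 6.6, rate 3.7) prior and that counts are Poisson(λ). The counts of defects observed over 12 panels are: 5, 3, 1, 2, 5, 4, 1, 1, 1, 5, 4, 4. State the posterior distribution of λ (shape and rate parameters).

Posterior: Gamma(shape=42.6, rate=15.7)

Total count ∑xᵢ = 36 over n = 12 panels.
Gamma is conjugate to the Poisson likelihood: posterior is Gamma(shape = 6.6+36 = 42.6, rate = 3.7+12 = 15.7).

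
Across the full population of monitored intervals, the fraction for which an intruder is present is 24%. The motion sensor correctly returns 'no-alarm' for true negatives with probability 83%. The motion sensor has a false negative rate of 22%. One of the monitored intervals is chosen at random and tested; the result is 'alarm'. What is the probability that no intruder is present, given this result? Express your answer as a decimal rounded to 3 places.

P(¬H | E) ≈ 0.408

Write H for 'an intruder is present'. Prior odds H:¬H = 0.24/0.76 = 0.31579. For the 'alarm' outcome, the likelihood ratio is 0.78/0.17 = 4.5882.
Posterior odds = 0.31579 × 4.5882 = 1.4489, so P(H|E) = 1.4489/(1+1.4489) = 0.592. Then P(¬H|E) = 1 − 0.592 = 0.408.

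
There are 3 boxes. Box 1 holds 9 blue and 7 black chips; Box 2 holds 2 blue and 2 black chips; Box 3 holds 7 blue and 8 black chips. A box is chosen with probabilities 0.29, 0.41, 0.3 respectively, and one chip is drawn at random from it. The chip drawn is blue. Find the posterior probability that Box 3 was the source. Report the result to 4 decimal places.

P(blue|Box 1) = 0.5625; P(blue|Box 2) = 0.5; P(blue|Box 3) = 0.4667.
Prior × likelihood for each source: 0.29·0.5625=0.1631, 0.41·0.5=0.2050, 0.3·0.4667=0.1400. Summing gives P(blue) = 0.50812.
P(Box 3 | blue) = 0.1400 / 0.50812 = 0.2755.

Posterior probability ≈ 0.2755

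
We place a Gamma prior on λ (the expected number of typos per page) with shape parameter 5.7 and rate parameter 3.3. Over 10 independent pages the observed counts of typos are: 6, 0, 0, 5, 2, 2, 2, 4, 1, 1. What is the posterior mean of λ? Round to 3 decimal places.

Posterior mean ≈ 2.158

The Poisson likelihood adds the total count to the shape and the number of exposure periods to the rate. Here ∑xᵢ = 23 and n = 10, so shape 5.7→28.7 and rate 3.3→13.3.
E[λ | data] = 28.7/13.3 = 2.158.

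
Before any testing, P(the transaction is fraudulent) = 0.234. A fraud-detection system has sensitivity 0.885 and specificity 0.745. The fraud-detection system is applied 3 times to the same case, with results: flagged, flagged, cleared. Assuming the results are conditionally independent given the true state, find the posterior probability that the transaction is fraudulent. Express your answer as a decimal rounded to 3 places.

With H the event that the transaction is fraudulent, the joint likelihood of the observed sequence is P(data|H) = 0.885·0.885·0.115 = 0.090071 and P(data|¬H) = 0.255·0.255·0.745 = 0.048444.
Bayes: P(H|data) = 0.234·0.090071 / (0.234·0.090071 + 0.766·0.048444) = 0.021077/0.058184 = 0.3622.

Posterior P(H) ≈ 0.362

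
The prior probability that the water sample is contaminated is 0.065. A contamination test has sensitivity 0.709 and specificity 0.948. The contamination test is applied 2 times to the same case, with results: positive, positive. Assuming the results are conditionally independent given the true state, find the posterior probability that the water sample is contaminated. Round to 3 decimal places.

Posterior P(H) ≈ 0.928

Let H be the event that the water sample is contaminated; start with P(H) = 0.065. P('positive'|H) = 0.709, P('positive'|¬H) = 0.052.
Update on result 1 ('positive'): P(H) ← 0.709·0.0650 / (0.709·0.0650 + 0.052·0.9350) = 0.046085/0.094705 = 0.4866.
Update on result 2 ('positive'): P(H) ← 0.709·0.4866 / (0.709·0.4866 + 0.052·0.5134) = 0.34501/0.37171 = 0.9282.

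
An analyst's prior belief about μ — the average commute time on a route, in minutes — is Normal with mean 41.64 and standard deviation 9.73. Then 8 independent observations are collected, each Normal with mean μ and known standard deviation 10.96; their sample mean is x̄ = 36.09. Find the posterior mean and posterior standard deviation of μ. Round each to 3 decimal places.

With known σ, the Normal prior is conjugate. Weight on the data is w = (n/σ²)/(n/σ² + 1/τ₀²) = 0.0665992/(0.0665992+0.0105627) = 0.86311.
Posterior mean = w·x̄ + (1−w)·μ₀ = 0.86311·36.09 + 0.13689·41.64 = 36.850. Posterior variance = 1/(0.0665992+0.0105627) = 12.9598, so SD = 3.600.

Posterior mean ≈ 36.850; posterior SD ≈ 3.600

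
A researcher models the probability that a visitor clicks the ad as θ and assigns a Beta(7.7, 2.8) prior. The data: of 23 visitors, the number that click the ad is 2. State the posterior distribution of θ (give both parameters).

Observing 2 successes and 21 failures updates Beta(7.7, 2.8) by adding the success and failure counts to the two shape parameters: α = 7.7+2 = 9.7, β = 2.8+21 = 23.8.

Posterior: Beta(9.7, 23.8)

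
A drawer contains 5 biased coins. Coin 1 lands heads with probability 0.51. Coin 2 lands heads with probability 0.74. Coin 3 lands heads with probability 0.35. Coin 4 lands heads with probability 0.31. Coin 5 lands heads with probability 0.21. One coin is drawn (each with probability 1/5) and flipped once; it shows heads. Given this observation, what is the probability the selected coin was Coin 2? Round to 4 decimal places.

Posterior probability ≈ 0.3491

Tabulate prior·likelihood by source: [1] prior 0.2, lik 0.51, product 0.1020; [2] prior 0.2, lik 0.74, product 0.1480; [3] prior 0.2, lik 0.35, product 0.07000; [4] prior 0.2, lik 0.31, product 0.06200; [5] prior 0.2, lik 0.21, product 0.04200.
Normalizing constant = 0.42400; the posterior for Coin 2 is its product over the sum, 0.1480/0.42400 = 0.3491.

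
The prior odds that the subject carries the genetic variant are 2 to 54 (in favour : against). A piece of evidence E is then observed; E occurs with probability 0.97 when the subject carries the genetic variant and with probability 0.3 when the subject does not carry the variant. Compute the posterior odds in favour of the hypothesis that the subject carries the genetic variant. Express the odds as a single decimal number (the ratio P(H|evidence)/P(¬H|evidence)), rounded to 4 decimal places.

Posterior odds ≈ 0.1198

Prior odds = 2/54 = 0.037037.
Likelihood ratio for E = 0.97/0.3 = 3.2333.
Posterior odds = prior odds × LR = 0.11975.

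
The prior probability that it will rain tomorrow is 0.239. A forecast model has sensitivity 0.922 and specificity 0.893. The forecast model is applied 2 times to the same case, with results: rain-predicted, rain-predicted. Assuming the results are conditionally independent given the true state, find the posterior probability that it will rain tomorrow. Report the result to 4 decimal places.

Posterior P(H) ≈ 0.9589

With H the event that it will rain tomorrow, the joint likelihood of the observed sequence is P(data|H) = 0.922·0.922 = 0.85008 and P(data|¬H) = 0.107·0.107 = 0.011449.
Bayes: P(H|data) = 0.239·0.85008 / (0.239·0.85008 + 0.761·0.011449) = 0.20317/0.21188 = 0.9589.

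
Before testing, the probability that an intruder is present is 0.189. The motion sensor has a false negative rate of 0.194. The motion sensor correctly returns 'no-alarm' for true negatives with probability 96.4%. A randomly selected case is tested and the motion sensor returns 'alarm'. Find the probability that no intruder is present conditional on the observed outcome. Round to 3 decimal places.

P(¬H | E) ≈ 0.161

Let H be the event that an intruder is present. P(H) = 0.189, so P(¬H) = 0.811. With E the 'alarm' result, P(E|H) = 0.806 and P(E|¬H) = 0.036.
P(E) = 0.806·0.189 + 0.036·0.811 = 0.15233 + 0.029196 = 0.18153.
By Bayes' theorem, P(H|E) = 0.15233 / 0.18153 = 0.839. Hence P(¬H|E) = 1 − 0.839 = 0.161.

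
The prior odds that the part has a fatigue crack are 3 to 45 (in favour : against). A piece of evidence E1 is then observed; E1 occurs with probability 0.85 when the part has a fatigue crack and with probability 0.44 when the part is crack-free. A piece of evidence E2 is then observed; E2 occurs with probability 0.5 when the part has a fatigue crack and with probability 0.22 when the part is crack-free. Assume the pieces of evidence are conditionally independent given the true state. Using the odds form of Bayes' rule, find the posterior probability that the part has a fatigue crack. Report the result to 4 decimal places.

Prior odds = 3/45 = 0.066667.
Likelihood ratio for E1 = 0.85/0.44 = 1.9318.
Likelihood ratio for E2 = 0.5/0.22 = 2.2727.
Posterior odds = prior odds × LR₁ × LR₂ = 0.29270.
Posterior probability = odds/(1+odds) = 0.29270/1.2927 = 0.2264.

Posterior probability ≈ 0.2264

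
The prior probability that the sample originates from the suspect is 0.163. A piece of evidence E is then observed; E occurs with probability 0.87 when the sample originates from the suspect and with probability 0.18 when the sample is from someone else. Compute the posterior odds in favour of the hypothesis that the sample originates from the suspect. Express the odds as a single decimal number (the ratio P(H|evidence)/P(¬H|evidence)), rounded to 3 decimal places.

Prior odds = 0.163/(1−0.163) = 0.19474. In log-odds, ln(0.19474) = -1.6361.
Add log likelihood ratio: ln(4.8333) = 1.5755.
Posterior log-odds = -0.060538, so posterior odds = exp(-0.060538) = 0.94126.

Posterior odds ≈ 0.941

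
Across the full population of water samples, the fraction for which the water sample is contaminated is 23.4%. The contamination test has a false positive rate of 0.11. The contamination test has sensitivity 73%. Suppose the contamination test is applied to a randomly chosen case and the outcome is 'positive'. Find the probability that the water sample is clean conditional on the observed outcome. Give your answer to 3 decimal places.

Let H be the event that the water sample is contaminated. P(H) = 0.234, so P(¬H) = 0.766. With E the 'positive' result, P(E|H) = 0.73 and P(E|¬H) = 0.11.
P(E) = 0.73·0.234 + 0.11·0.766 = 0.17082 + 0.084260 = 0.25508.
By Bayes' theorem, P(H|E) = 0.17082 / 0.25508 = 0.670. Hence P(¬H|E) = 1 − 0.670 = 0.330.

P(¬H | E) ≈ 0.330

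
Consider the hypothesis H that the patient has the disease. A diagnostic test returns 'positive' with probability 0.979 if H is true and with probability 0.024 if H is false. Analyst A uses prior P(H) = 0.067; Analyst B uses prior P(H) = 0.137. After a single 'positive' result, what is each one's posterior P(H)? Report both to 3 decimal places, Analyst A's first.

P('+'|H) = 0.979, P('+'|¬H) = 0.024.
Analyst A: numerator 0.979·0.067 = 0.065593; evidence = 0.065593+0.024·0.933 = 0.087985; posterior = 0.746.
Analyst B: numerator 0.979·0.137 = 0.13412; evidence = 0.13412+0.024·0.863 = 0.15484; posterior = 0.866.

Analyst A: 0.746; Analyst B: 0.866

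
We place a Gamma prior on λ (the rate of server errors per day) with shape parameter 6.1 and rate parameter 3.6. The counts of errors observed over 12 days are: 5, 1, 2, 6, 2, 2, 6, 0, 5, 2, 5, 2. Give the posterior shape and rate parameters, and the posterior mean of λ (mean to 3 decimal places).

The Poisson likelihood adds the total count to the shape and the number of exposure periods to the rate. Here ∑xᵢ = 38 and n = 12, so shape 6.1→44.1 and rate 3.6→15.6.
E[λ | data] = 44.1/15.6 = 2.827.

Posterior: Gamma(shape=44.1, rate=15.6); mean ≈ 2.827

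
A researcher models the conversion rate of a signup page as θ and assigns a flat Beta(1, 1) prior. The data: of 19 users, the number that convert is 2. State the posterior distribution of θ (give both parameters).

The binomial likelihood is conjugate to the Beta prior: with 2 successes and 17 failures, the posterior is Beta(1+2, 1+17) = Beta(3, 18).

Posterior: Beta(3, 18)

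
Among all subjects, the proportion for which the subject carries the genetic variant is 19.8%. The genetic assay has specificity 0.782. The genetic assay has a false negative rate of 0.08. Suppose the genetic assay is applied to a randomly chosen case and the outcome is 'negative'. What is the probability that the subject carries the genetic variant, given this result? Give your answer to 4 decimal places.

Let H be the event that the subject carries the genetic variant. P(H) = 0.198, so P(¬H) = 0.802. With E the 'negative' result, P(E|H) = 0.08 and P(E|¬H) = 0.782.
P(E) = 0.08·0.198 + 0.782·0.802 = 0.015840 + 0.62716 = 0.64300.
By Bayes' theorem, P(H|E) = 0.015840 / 0.64300 = 0.0246.

P(H | E) ≈ 0.0246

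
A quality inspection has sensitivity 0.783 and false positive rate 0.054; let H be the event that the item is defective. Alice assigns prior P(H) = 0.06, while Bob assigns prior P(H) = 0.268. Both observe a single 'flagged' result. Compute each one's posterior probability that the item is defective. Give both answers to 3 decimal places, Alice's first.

Alice: 0.481; Bob: 0.841

The likelihood ratio for a 'flagged' result is 0.783/0.054 = 14.500.
Alice: prior odds 0.06/0.94 = 0.063830; posterior odds 0.92553; posterior probability 0.481.
Bob: prior odds 0.268/0.732 = 0.36612; posterior odds 5.3087; posterior probability 0.841.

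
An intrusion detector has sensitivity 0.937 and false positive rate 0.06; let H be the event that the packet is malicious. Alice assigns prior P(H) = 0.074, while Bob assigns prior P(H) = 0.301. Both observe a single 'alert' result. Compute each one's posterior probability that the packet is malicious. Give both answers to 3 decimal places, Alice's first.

P('+'|H) = 0.937, P('+'|¬H) = 0.06.
Alice: numerator 0.937·0.074 = 0.069338; evidence = 0.069338+0.06·0.926 = 0.12490; posterior = 0.555.
Bob: numerator 0.937·0.301 = 0.28204; evidence = 0.28204+0.06·0.699 = 0.32398; posterior = 0.871.

Alice: 0.555; Bob: 0.871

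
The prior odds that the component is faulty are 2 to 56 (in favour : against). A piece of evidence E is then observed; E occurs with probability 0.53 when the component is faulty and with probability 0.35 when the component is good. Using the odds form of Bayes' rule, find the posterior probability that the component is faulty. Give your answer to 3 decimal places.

Prior odds = 2/56 = 0.035714.
Likelihood ratio for E = 0.53/0.35 = 1.5143.
Posterior odds = prior odds × LR = 0.054082.
Posterior probability = odds/(1+odds) = 0.054082/1.0541 = 0.051.

Posterior probability ≈ 0.051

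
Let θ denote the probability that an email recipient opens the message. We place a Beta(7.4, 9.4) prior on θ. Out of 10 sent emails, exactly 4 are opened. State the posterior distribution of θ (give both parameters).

Observing 4 successes and 6 failures updates Beta(7.4, 9.4) by adding the success and failure counts to the two shape parameters: α = 7.4+4 = 11.4, β = 9.4+6 = 15.4.

Posterior: Beta(11.4, 15.4)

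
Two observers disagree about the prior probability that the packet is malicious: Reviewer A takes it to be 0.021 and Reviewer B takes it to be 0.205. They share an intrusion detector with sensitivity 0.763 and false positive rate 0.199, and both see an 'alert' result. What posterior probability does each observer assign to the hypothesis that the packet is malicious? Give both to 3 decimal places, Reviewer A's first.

P('+'|H) = 0.763, P('+'|¬H) = 0.199.
Reviewer A: numerator 0.763·0.021 = 0.016023; evidence = 0.016023+0.199·0.979 = 0.21084; posterior = 0.076.
Reviewer B: numerator 0.763·0.205 = 0.15641; evidence = 0.15641+0.199·0.795 = 0.31462; posterior = 0.497.

Reviewer A: 0.076; Reviewer B: 0.497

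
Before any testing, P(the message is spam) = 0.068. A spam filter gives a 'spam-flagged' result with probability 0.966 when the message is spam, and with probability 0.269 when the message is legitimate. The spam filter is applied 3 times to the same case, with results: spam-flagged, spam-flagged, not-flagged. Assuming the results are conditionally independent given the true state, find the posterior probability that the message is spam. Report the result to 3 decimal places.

Posterior P(H) ≈ 0.042

Let H be the event that the message is spam; start with P(H) = 0.068. P('spam-flagged'|H) = 0.966, P('spam-flagged'|¬H) = 0.269.
Update on result 1 ('spam-flagged'): P(H) ← 0.966·0.0680 / (0.966·0.0680 + 0.269·0.9320) = 0.065688/0.31640 = 0.2076.
Update on result 2 ('spam-flagged'): P(H) ← 0.966·0.2076 / (0.966·0.2076 + 0.269·0.7924) = 0.20055/0.41371 = 0.4848.
Update on result 3 ('not-flagged'): P(H) ← 0.034·0.4848 / (0.034·0.4848 + 0.731·0.5152) = 0.016482/0.39311 = 0.0419.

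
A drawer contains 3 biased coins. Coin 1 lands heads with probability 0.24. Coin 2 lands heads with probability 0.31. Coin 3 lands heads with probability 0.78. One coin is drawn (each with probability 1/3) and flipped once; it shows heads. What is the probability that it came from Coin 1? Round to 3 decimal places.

Tabulate prior·likelihood by source: [1] prior 0.333333, lik 0.24, product 0.08000; [2] prior 0.333333, lik 0.31, product 0.1033; [3] prior 0.333333, lik 0.78, product 0.2600.
Normalizing constant = 0.44333; the posterior for Coin 1 is its product over the sum, 0.08000/0.44333 = 0.180.

Posterior probability ≈ 0.180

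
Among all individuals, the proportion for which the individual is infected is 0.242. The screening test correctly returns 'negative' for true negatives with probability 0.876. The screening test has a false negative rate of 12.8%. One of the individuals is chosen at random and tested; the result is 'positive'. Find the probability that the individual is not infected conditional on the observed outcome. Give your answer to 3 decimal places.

Write H for 'the individual is infected'. Prior odds H:¬H = 0.242/0.758 = 0.31926. For the 'positive' outcome, the likelihood ratio is 0.872/0.124 = 7.0323.
Posterior odds = 0.31926 × 7.0323 = 2.2451, so P(H|E) = 2.2451/(1+2.2451) = 0.692. Then P(¬H|E) = 1 − 0.692 = 0.308.

P(¬H | E) ≈ 0.308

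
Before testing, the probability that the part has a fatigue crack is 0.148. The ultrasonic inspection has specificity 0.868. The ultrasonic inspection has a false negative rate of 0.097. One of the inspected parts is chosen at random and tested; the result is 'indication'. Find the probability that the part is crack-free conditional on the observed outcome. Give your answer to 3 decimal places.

Let H be the event that the part has a fatigue crack. P(H) = 0.148, so P(¬H) = 0.852. With E the 'indication' result, P(E|H) = 0.903 and P(E|¬H) = 0.132.
P(E) = 0.903·0.148 + 0.132·0.852 = 0.13364 + 0.11246 = 0.24611.
By Bayes' theorem, P(H|E) = 0.13364 / 0.24611 = 0.543. Hence P(¬H|E) = 1 − 0.543 = 0.457.

P(¬H | E) ≈ 0.457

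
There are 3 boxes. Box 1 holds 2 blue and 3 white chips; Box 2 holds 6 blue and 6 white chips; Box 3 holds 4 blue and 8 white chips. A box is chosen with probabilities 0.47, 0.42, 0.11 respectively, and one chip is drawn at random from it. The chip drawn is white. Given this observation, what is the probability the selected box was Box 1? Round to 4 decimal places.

P(white|Box 1) = 0.6; P(white|Box 2) = 0.5; P(white|Box 3) = 0.6667.
Prior × likelihood for each source: 0.47·0.6=0.2820, 0.42·0.5=0.2100, 0.11·0.6667=0.07333. Summing gives P(white) = 0.56533.
P(Box 1 | white) = 0.2820 / 0.56533 = 0.4988.

Posterior probability ≈ 0.4988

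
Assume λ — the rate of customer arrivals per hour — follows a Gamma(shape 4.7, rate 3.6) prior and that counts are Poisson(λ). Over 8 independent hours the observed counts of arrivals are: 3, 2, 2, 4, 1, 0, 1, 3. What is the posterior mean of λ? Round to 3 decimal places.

Posterior mean ≈ 1.784

The Poisson likelihood adds the total count to the shape and the number of exposure periods to the rate. Here ∑xᵢ = 16 and n = 8, so shape 4.7→20.7 and rate 3.6→11.6.
E[λ | data] = 20.7/11.6 = 1.784.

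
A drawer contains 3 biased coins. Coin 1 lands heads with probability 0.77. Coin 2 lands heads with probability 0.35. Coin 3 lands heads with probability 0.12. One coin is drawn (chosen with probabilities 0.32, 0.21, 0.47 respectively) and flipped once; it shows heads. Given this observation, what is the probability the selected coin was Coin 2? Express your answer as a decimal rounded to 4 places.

Posterior probability ≈ 0.1953

P(heads|C1) = 0.77; P(heads|C2) = 0.35; P(heads|C3) = 0.12.
Prior × likelihood for each source: 0.32·0.77=0.2464, 0.21·0.35=0.07350, 0.47·0.12=0.05640. Summing gives P(heads) = 0.37630.
P(Coin 2 | heads) = 0.07350 / 0.37630 = 0.1953.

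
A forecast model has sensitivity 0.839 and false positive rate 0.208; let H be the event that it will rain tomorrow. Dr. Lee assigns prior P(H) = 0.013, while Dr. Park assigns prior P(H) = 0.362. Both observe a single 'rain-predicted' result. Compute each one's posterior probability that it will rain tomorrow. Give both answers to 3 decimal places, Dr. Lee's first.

The likelihood ratio for a 'rain-predicted' result is 0.839/0.208 = 4.0337.
Dr. Lee: prior odds 0.013/0.987 = 0.013171; posterior odds 0.053128; posterior probability 0.050.
Dr. Park: prior odds 0.362/0.638 = 0.56740; posterior odds 2.2887; posterior probability 0.696.

Dr. Lee: 0.050; Dr. Park: 0.696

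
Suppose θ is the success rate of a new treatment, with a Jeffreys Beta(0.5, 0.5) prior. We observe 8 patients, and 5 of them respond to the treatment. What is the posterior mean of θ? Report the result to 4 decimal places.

The binomial likelihood is conjugate to the Beta prior: with 5 successes and 3 failures, the posterior is Beta(0.5+5, 0.5+3) = Beta(5.5, 3.5).
Posterior mean = α/(α+β) = 5.5/9 = 0.6111.

Posterior mean ≈ 0.6111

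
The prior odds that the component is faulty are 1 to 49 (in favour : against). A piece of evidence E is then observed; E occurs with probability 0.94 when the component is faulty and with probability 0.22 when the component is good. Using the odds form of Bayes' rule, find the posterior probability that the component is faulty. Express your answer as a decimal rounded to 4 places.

Posterior probability ≈ 0.0802

Prior odds = 1/49 = 0.020408. In log-odds, ln(0.020408) = -3.8918.
Add log likelihood ratio: ln(4.2727) = 1.4523.
Posterior log-odds = -2.4396, so posterior odds = exp(-2.4396) = 0.087199. Converting, P(H|E) = 0.087199/1.0872 = 0.0802.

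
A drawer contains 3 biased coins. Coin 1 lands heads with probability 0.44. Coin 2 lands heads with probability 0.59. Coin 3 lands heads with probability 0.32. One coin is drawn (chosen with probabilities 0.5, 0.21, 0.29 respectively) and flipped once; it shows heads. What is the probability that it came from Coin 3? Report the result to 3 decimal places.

P(heads|C1) = 0.44; P(heads|C2) = 0.59; P(heads|C3) = 0.32.
Prior × likelihood for each source: 0.5·0.44=0.2200, 0.21·0.59=0.1239, 0.29·0.32=0.09280. Summing gives P(heads) = 0.43670.
P(Coin 3 | heads) = 0.09280 / 0.43670 = 0.213.

Posterior probability ≈ 0.213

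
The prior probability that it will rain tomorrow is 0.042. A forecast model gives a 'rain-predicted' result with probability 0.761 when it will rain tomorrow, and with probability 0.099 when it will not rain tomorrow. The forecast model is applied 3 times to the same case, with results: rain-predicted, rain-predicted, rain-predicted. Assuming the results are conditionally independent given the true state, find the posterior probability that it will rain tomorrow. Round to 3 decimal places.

Let H be the event that it will rain tomorrow; start with P(H) = 0.042. P('rain-predicted'|H) = 0.761, P('rain-predicted'|¬H) = 0.099.
Update on result 1 ('rain-predicted'): P(H) ← 0.761·0.0420 / (0.761·0.0420 + 0.099·0.9580) = 0.031962/0.12680 = 0.2521.
Update on result 2 ('rain-predicted'): P(H) ← 0.761·0.2521 / (0.761·0.2521 + 0.099·0.7479) = 0.19182/0.26586 = 0.7215.
Update on result 3 ('rain-predicted'): P(H) ← 0.761·0.7215 / (0.761·0.7215 + 0.099·0.2785) = 0.54905/0.57662 = 0.9522.

Posterior P(H) ≈ 0.952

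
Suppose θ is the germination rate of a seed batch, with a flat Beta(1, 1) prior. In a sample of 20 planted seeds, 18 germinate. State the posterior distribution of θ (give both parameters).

The binomial likelihood is conjugate to the Beta prior: with 18 successes and 2 failures, the posterior is Beta(1+18, 1+2) = Beta(19, 3).

Posterior: Beta(19, 3)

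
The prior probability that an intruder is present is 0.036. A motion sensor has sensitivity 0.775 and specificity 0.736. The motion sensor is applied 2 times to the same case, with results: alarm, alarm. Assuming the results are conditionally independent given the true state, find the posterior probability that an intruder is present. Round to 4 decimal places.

Posterior P(H) ≈ 0.2435

With H the event that an intruder is present, the joint likelihood of the observed sequence is P(data|H) = 0.775·0.775 = 0.60063 and P(data|¬H) = 0.264·0.264 = 0.069696.
Bayes: P(H|data) = 0.036·0.60063 / (0.036·0.60063 + 0.964·0.069696) = 0.021622/0.088809 = 0.2435.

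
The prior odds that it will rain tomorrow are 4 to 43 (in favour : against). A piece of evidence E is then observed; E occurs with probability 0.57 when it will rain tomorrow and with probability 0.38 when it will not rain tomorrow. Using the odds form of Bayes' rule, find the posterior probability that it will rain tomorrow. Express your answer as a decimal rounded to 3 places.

Posterior probability ≈ 0.122

Prior odds = 4/43 = 0.093023.
Likelihood ratio for E = 0.57/0.38 = 1.5000.
Posterior odds = prior odds × LR = 0.13953.
Posterior probability = odds/(1+odds) = 0.13953/1.1395 = 0.122.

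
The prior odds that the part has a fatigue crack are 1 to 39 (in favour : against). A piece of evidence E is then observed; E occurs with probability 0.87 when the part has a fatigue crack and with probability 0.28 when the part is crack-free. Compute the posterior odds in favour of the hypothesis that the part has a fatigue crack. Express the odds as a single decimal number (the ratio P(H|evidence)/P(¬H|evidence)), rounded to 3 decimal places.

Posterior odds ≈ 0.080

Prior odds = 1/39 = 0.025641. In log-odds, ln(0.025641) = -3.6636.
Add log likelihood ratio: ln(3.1071) = 1.1337.
Posterior log-odds = -2.5299, so posterior odds = exp(-2.5299) = 0.079670.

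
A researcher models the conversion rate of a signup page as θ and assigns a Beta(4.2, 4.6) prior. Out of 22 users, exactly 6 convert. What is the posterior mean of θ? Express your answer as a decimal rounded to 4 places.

Posterior mean ≈ 0.3312

The binomial likelihood is conjugate to the Beta prior: with 6 successes and 16 failures, the posterior is Beta(4.2+6, 4.6+16) = Beta(10.2, 20.6).
E[θ | data] = 10.2/(10.2+20.6) = 0.3312.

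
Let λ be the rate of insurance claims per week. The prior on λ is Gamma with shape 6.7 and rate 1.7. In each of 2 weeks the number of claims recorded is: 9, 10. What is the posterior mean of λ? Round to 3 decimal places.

The Poisson likelihood adds the total count to the shape and the number of exposure periods to the rate. Here ∑xᵢ = 19 and n = 2, so shape 6.7→25.7 and rate 1.7→3.7.
Posterior mean = shape/rate = 25.7/3.7 = 6.946.

Posterior mean ≈ 6.946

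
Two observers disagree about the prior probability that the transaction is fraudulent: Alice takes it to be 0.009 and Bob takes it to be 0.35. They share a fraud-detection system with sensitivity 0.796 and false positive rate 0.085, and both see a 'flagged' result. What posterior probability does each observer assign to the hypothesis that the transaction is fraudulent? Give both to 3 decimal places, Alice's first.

P('+'|H) = 0.796, P('+'|¬H) = 0.085.
Alice: numerator 0.796·0.009 = 0.0071640; evidence = 0.0071640+0.085·0.991 = 0.091399; posterior = 0.078.
Bob: numerator 0.796·0.35 = 0.27860; evidence = 0.27860+0.085·0.65 = 0.33385; posterior = 0.835.

Alice: 0.078; Bob: 0.835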